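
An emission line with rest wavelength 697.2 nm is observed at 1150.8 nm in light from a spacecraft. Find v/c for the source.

0.463c

λ'/λ₀ = 1.6506 > 1 (redshift), so the source is receding.
λ'/λ₀ = √((1 + β)/(1 − β)) for a receding source ⇒ β = (r² − 1)/(r² + 1) with r = λ'/λ₀.
β = (2.7245 − 1)/(2.7245 + 1) ≈ 0.463.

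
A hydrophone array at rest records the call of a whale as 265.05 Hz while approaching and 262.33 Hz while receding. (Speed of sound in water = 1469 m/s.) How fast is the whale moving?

f₁/f₂ = (v + v_s)/(v − v_s), so v_s = v · (f₁ − f₂)/(f₁ + f₂).
v_s = 1469 × (265.05 − 262.33)/(265.05 + 262.33) = 1469 × 2.72/527.38 ≈ 7.6 m/s.

7.6 m/s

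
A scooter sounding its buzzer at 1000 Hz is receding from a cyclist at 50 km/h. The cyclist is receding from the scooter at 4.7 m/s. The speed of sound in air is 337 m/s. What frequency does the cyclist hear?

947 Hz

50 km/h = 13.89 m/s.
With source receding and observer receding, f' = f · (v − v_o)/(v + v_s).
f' = 1000 × (337 − 4.7)/(337 + 13.89) = 1000 × 332.3/350.89 ≈ 947 Hz.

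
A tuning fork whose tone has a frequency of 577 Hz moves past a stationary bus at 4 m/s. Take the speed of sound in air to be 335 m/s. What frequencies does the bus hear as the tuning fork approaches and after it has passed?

Approaching: f₁ = f · v/(v − v_s) = 577 × 335/331 ≈ 584 Hz.
Receding: f₂ = f · v/(v + v_s) = 577 × 335/339 ≈ 570 Hz.

584 Hz approaching; 570 Hz receding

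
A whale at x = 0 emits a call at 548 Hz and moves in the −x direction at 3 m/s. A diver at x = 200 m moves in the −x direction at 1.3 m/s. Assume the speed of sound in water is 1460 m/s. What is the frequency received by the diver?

547 Hz

The observer lies on the +x side, so the source is heading away from the observer and the observer is heading toward the source.
With source receding and observer approaching, f' = f · (v + v_o)/(v + v_s).
f' = 548 × (1460 + 1.3)/(1460 + 3) = 548 × 1461.3/1463 ≈ 547 Hz.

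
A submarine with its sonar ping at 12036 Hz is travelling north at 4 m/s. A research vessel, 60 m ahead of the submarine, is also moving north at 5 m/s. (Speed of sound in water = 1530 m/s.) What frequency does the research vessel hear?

The research vessel is ahead, so the submarine is moving toward it while the research vessel is moving away from the submarine.
General Doppler shift: f' = f · (v − v_o)/(v − v_s).
f' = 12036 × (1530 − 5)/(1530 − 4) = 12036 × 1525/1526 ≈ 12028 Hz.

12028 Hz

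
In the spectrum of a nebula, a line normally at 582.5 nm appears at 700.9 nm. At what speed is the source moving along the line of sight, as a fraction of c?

λ'/λ₀ = 1.2033 > 1 (redshift), so the source is receding.
λ'/λ₀ = √((1 + β)/(1 − β)) for a receding source ⇒ β = (r² − 1)/(r² + 1) with r = λ'/λ₀.
β = (1.4478 − 1)/(1.4478 + 1) ≈ 0.183.

0.183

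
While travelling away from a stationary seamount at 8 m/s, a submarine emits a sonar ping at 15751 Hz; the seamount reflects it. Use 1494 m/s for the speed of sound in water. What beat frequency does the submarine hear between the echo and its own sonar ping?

168 Hz

The seamount receives the sound from a moving source: f₁ = f₀ · v/(v + v_e) = 15751 × 1494/1502 ≈ 15667.1 Hz.
On the return leg the submarine is a moving observer: f₂ = f₁ · (v − v_e)/v = 15667.1 × 1486/1494 ≈ 15583.2 Hz.
Equivalently f₂ = f₀ · (v − v_e)/(v + v_e).
Beat against the emitted tone: |f₂ − f₀| = 2v_e·f₀/(v + v_e) = 2 × 8 × 15751/1502 ≈ 168 Hz.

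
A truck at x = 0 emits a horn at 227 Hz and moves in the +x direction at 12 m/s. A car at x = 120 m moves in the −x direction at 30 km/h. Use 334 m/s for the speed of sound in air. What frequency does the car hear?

241 Hz

30 km/h = 8.333 m/s.
The observer lies on the +x side, so the source is heading toward the observer and the observer is heading toward the source.
General Doppler shift: f' = f · (v + v_o)/(v − v_s).
f' = 227 × (334 + 8.333)/(334 − 12) = 227 × 342.33/322 ≈ 241 Hz.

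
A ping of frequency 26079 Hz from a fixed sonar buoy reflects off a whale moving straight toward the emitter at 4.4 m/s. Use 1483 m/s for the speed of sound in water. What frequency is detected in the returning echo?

26234 Hz

At the whale (a moving observer), f₁ = f₀ · (v + u)/v = 26079 × 1487.4/1483 ≈ 26156 Hz.
The reflection then acts as a moving source: f₂ = f₁ · v/(v − u) ≈ 26234 Hz.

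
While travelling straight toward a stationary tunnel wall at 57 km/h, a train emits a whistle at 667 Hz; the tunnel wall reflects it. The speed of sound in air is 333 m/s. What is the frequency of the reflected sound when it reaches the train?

57 km/h = 15.83 m/s.
The tunnel wall receives the sound from a moving source: f₁ = f₀ · v/(v − v_e) = 667 × 333/317.17 ≈ 700 Hz.
On the return leg the train is a moving observer: f₂ = f₁ · (v + v_e)/v = 700 × 348.83/333 ≈ 734 Hz.
Equivalently f₂ = f₀ · (v + v_e)/(v − v_e).

734 Hz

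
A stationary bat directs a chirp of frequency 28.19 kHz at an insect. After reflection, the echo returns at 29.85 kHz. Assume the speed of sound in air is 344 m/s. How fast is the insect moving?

9.8 m/s

Double Doppler shift off a moving reflector: f₂ = f₀ · (v + u)/(v − u) (u > 0 toward emitter).
Rearranging, u = v · (f₂ − f₀)/(f₂ + f₀) = 344 × 1.66/58.04 ≈ 9.8 m/s.
So the insect is moving at 9.8 m/s toward the emitter.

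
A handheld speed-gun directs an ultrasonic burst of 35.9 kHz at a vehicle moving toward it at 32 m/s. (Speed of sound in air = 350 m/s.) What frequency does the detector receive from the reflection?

43.1 kHz

At the vehicle (a moving observer), f₁ = f₀ · (v + u)/v = 35.9 × 382/350 ≈ 39.2 kHz.
The reflection then acts as a moving source: f₂ = f₁ · v/(v − u) ≈ 43.1 kHz.
Equivalently f₂ = f₀ · (v + u)/(v − u).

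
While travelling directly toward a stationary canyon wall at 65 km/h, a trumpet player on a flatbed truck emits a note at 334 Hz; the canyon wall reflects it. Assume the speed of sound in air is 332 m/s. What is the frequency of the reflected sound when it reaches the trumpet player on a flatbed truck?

65 km/h = 18.06 m/s.
The canyon wall receives the sound from a moving source: f₁ = f₀ · v/(v − v_e) = 334 × 332/313.94 ≈ 353 Hz.
On the return leg the trumpet player on a flatbed truck is a moving observer: f₂ = f₁ · (v + v_e)/v = 353 × 350.06/332 ≈ 372 Hz.
Equivalently f₂ = f₀ · (v + v_e)/(v − v_e).

372 Hz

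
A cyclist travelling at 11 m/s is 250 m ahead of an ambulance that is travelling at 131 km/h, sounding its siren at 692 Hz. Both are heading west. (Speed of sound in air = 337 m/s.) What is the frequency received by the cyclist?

131 km/h = 36.39 m/s.
The cyclist is ahead, so the ambulance is moving toward it while the cyclist is moving away from the ambulance.
With source approaching and observer receding, f' = f · (v − v_o)/(v − v_s).
f' = 692 × (337 − 11)/(337 − 36.39) = 692 × 326/300.61 ≈ 750 Hz.

750 Hz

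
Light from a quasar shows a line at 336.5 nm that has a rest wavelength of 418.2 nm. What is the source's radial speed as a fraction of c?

λ'/λ₀ = 0.8046 < 1 (blueshift), so the source is approaching.
λ'/λ₀ = √((1 − β)/(1 + β)) for an approaching source ⇒ β = (1 − r²)/(1 + r²) with r = λ'/λ₀.
β = (1 − 0.6474)/(1 + 0.6474) ≈ 0.214.

0.214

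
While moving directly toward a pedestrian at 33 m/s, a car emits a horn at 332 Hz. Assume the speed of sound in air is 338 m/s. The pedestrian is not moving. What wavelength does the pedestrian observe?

91.9 cm

Only the source moves, toward the listener, so f' = f · v/(v − v_s).
f' = 332 × 338/(338 − 33) ≈ 368 Hz.
λ' = v/f' = 338/367.921 ≈ 91.9 cm.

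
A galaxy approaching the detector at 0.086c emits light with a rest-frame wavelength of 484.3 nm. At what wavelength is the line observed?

444.3 nm

Relativistic Doppler for wavelength: λ' = λ₀ · √((1 − β)/(1 + β)).
λ' = 484.3 × √(0.9140/1.0860) = 484.3 × 0.91740 ≈ 444.3 nm.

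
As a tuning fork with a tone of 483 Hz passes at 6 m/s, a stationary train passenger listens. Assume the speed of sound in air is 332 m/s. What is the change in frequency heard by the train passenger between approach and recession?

17.5 Hz

Approaching: f₁ = f · v/(v − v_s) = 483 × 332/326 ≈ 491.9 Hz.
Receding: f₂ = f · v/(v + v_s) = 483 × 332/338 ≈ 474.4 Hz.
Drop: f₁ − f₂ = 2f·v·v_s/(v² − v_s²) = 2 × 483 × 332 × 6/(332² − 6²) ≈ 17.5 Hz.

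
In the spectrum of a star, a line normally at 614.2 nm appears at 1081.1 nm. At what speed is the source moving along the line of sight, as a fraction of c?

λ'/λ₀ = 1.7602 > 1 (redshift), so the source is receding.
λ'/λ₀ = √((1 + β)/(1 − β)) for a receding source ⇒ β = (r² − 1)/(r² + 1) with r = λ'/λ₀.
β = (3.0982 − 1)/(3.0982 + 1) ≈ 0.512.

0.512c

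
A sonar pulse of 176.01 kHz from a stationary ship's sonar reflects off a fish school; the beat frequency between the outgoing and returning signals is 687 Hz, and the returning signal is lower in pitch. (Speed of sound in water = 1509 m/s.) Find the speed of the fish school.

Double Doppler shift off a moving reflector: f₂ = f₀ · (v + u)/(v − u) (u > 0 toward emitter).
Returning signal is lower, so f₂ = f₀ − Δf = 176010 − 687 = 175323 Hz.
Rearranging, u = v · (f₂ − f₀)/(f₂ + f₀) = 1509 × -687/351333 ≈ -2.95 m/s.
So the fish school is moving at 2.95 m/s away from the emitter.

2.95 m/s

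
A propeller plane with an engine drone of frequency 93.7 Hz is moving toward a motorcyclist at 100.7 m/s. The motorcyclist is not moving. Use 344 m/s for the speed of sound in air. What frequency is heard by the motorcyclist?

With the source moving toward a stationary observer, f' = f · v/(v − v_s).
f' = 93.7 × 344/(344 − 100.7) = 93.7 × 344/243.3 ≈ 132 Hz.

132 Hz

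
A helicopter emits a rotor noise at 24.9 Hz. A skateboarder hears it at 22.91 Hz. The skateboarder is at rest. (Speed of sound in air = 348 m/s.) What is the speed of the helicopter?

f' < f, so the helicopter is receding.
f' = f · v/(v + v_s) ⇒ v_s = v · |1 − f/f'|.
v_s = 348 × |1 − 24.9/22.91| = 348 × 0.08686 ≈ 30 m/s.

30 m/s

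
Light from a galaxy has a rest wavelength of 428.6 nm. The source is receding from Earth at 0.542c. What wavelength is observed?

Relativistic Doppler for wavelength: λ' = λ₀ · √((1 + β)/(1 − β)).
λ' = 428.6 × √(1.5420/0.4580) = 428.6 × 1.83489 ≈ 786.4 nm.

786.4 nm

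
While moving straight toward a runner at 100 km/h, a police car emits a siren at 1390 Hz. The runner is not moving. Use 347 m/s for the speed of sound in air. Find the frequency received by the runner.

100 km/h = 27.78 m/s.
Moving source, stationary observer: f' = f · v/(v − v_s) since the source is approaching.
f' = 1390 × 347/(347 − 27.78) = 1390 × 347/319.2 ≈ 1511 Hz.

1511 Hz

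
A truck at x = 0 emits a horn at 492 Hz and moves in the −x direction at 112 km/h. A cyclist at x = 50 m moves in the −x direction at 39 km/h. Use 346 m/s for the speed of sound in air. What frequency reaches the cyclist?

466 Hz

112 km/h = 31.11 m/s; 39 km/h = 10.83 m/s.
The observer lies on the +x side, so the source is heading away from the observer and the observer is heading toward the source.
With source receding and observer approaching, f' = f · (v + v_o)/(v + v_s).
f' = 492 × (346 + 10.83)/(346 + 31.11) = 492 × 356.83/377.11 ≈ 466 Hz.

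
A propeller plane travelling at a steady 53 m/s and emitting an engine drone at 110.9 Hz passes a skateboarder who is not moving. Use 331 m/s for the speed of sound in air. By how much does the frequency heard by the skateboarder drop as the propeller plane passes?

Approaching: f₁ = f · v/(v − v_s) = 110.9 × 331/278 ≈ 132.0 Hz.
Receding: f₂ = f · v/(v + v_s) = 110.9 × 331/384 ≈ 95.6 Hz.
Drop: f₁ − f₂ = 2f·v·v_s/(v² − v_s²) = 2 × 110.9 × 331 × 53/(331² − 53²) ≈ 36.4 Hz.

36.4 Hz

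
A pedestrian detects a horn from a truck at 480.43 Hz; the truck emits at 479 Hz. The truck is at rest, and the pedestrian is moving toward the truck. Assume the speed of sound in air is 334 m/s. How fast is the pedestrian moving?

1.00 m/s

f' = f · (v + v_o)/v ⇒ v_o = v · |f'/f − 1|.
v_o = 334 × |480.43/479 − 1| = 334 × 0.002985 ≈ 1.00 m/s.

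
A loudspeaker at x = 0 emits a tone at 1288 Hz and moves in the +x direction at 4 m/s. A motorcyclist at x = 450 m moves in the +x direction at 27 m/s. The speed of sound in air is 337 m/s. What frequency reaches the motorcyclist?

The observer lies on the +x side, so the source is heading toward the observer and the observer is heading away from the source.
With source approaching and observer receding, f' = f · (v − v_o)/(v − v_s).
f' = 1288 × (337 − 27)/(337 − 4) = 1288 × 310/333 ≈ 1199 Hz.

1199 Hz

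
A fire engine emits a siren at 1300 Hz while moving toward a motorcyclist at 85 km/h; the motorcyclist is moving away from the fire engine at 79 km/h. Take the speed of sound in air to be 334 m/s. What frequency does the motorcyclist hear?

85 km/h = 23.61 m/s; 79 km/h = 21.94 m/s.
Both move, so f' = f · (v − v_o)/(v − v_s).
f' = 1300 × (334 − 21.94)/(334 − 23.61) = 1300 × 312.06/310.39 ≈ 1307 Hz.

1307 Hz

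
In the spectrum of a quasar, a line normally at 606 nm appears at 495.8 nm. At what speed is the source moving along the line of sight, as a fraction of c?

0.198

λ'/λ₀ = 0.8182 < 1 (blueshift), so the source is approaching.
λ'/λ₀ = √((1 − β)/(1 + β)) for an approaching source ⇒ β = (1 − r²)/(1 + r²) with r = λ'/λ₀.
β = (1 − 0.6694)/(1 + 0.6694) ≈ 0.198.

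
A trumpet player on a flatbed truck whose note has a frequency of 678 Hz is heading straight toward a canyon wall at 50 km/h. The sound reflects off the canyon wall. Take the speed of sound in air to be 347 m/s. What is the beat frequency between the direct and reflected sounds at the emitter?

56.5 Hz

50 km/h = 13.89 m/s.
The canyon wall receives the sound from a moving source: f₁ = f₀ · v/(v − v_e) = 678 × 347/333.11 ≈ 706.3 Hz.
On the return leg the trumpet player on a flatbed truck is a moving observer: f₂ = f₁ · (v + v_e)/v = 706.3 × 360.89/347 ≈ 734.5 Hz.
Equivalently f₂ = f₀ · (v + v_e)/(v − v_e).
Beat against the emitted tone: |f₂ − f₀| = 2v_e·f₀/(v − v_e) = 2 × 13.89 × 678/333.11 ≈ 56.5 Hz.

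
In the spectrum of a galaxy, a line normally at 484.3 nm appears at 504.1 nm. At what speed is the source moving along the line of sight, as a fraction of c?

0.040

λ'/λ₀ = 1.0409 > 1 (redshift), so the source is receding.
λ'/λ₀ = √((1 + β)/(1 − β)) for a receding source ⇒ β = (r² − 1)/(r² + 1) with r = λ'/λ₀.
β = (1.0834 − 1)/(1.0834 + 1) ≈ 0.040.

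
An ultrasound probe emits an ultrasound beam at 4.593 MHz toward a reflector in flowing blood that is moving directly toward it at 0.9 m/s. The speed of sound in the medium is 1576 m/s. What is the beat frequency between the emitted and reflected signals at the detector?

At the reflector in flowing blood (a moving observer), f₁ = f₀ · (v + u)/v = 4.593 × 1576.9/1576 ≈ 4.59562 MHz.
The reflection then acts as a moving source: f₂ = f₁ · v/(v − u) ≈ 4.59825 MHz.
Beat frequency (with f₀ = 4593000 Hz): |f₂ − f₀| = 2u·f₀/(v − u) = 2 × 0.9 × 4593000/1575.1 ≈ 5249 Hz.

5249 Hz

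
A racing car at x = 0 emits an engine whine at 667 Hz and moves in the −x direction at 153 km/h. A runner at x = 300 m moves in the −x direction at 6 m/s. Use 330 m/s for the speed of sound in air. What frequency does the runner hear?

153 km/h = 42.5 m/s.
The observer lies on the +x side, so the source is heading away from the observer and the observer is heading toward the source.
With source receding and observer approaching, f' = f · (v + v_o)/(v + v_s).
f' = 667 × (330 + 6)/(330 + 42.5) = 667 × 336/372.5 ≈ 602 Hz.

602 Hz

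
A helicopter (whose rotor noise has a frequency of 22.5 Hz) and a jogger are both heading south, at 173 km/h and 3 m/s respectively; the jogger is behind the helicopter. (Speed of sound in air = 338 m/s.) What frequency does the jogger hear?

173 km/h = 48.06 m/s.
The jogger is behind, so the helicopter is moving away from it while the jogger is moving toward the helicopter.
Both move, so f' = f · (v + v_o)/(v + v_s).
f' = 22.5 × (338 + 3)/(338 + 48.06) = 22.5 × 341/386.06 ≈ 19.9 Hz.

19.9 Hz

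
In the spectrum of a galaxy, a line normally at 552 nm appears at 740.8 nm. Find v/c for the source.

λ'/λ₀ = 1.3420 > 1 (redshift), so the source is receding.
λ'/λ₀ = √((1 + β)/(1 − β)) for a receding source ⇒ β = (r² − 1)/(r² + 1) with r = λ'/λ₀.
β = (1.8010 − 1)/(1.8010 + 1) ≈ 0.286.

0.286c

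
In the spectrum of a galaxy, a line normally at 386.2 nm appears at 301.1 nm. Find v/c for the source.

λ'/λ₀ = 0.7796 < 1 (blueshift), so the source is approaching.
λ'/λ₀ = √((1 − β)/(1 + β)) for an approaching source ⇒ β = (1 − r²)/(1 + r²) with r = λ'/λ₀.
β = (1 − 0.6079)/(1 + 0.6079) ≈ 0.244.

0.244c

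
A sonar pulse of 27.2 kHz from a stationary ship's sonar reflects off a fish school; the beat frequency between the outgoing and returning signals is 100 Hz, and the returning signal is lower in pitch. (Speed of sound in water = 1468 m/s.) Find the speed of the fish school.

Double Doppler shift off a moving reflector: f₂ = f₀ · (v + u)/(v − u) (u > 0 toward emitter).
Returning signal is lower, so f₂ = f₀ − Δf = 27200 − 100 = 27100 Hz.
Rearranging, u = v · (f₂ − f₀)/(f₂ + f₀) = 1468 × -100/54300 ≈ -2.70 m/s.
So the fish school is moving at 2.70 m/s away from the emitter.

2.70 m/s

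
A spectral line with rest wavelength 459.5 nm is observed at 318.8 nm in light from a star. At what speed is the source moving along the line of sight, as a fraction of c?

λ'/λ₀ = 0.6938 < 1 (blueshift), so the source is approaching.
λ'/λ₀ = √((1 − β)/(1 + β)) for an approaching source ⇒ β = (1 − r²)/(1 + r²) with r = λ'/λ₀.
β = (1 − 0.4814)/(1 + 0.4814) ≈ 0.350.

0.350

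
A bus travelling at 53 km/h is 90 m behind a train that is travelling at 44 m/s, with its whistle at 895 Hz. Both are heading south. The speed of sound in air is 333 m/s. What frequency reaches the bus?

825 Hz

53 km/h = 14.72 m/s.
The bus is behind, so the train is moving away from it while the bus is moving toward the train.
With source receding and observer approaching, f' = f · (v + v_o)/(v + v_s).
f' = 895 × (333 + 14.72)/(333 + 44) = 895 × 347.72/377 ≈ 825 Hz.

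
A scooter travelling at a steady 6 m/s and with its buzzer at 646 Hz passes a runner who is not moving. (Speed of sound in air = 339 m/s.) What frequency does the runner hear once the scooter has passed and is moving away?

635 Hz

Receding: f₂ = f · v/(v + v_s) = 646 × 339/345 ≈ 635 Hz.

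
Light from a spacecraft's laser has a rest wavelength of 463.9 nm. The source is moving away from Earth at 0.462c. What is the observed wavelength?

764.7 nm

Relativistic Doppler for wavelength: λ' = λ₀ · √((1 + β)/(1 − β)).
λ' = 463.9 × √(1.4620/0.5380) = 463.9 × 1.64848 ≈ 764.7 nm.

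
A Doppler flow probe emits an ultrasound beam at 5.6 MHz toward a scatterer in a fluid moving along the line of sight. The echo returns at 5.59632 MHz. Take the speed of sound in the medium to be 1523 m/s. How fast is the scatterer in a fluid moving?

0.50 m/s

Double Doppler shift off a moving reflector: f₂ = f₀ · (v + u)/(v − u) (u > 0 toward emitter).
Rearranging, u = v · (f₂ − f₀)/(f₂ + f₀) = 1523 × -0.00368/11.19632 ≈ -0.50 m/s.
So the scatterer in a fluid is moving at 0.50 m/s away from the emitter.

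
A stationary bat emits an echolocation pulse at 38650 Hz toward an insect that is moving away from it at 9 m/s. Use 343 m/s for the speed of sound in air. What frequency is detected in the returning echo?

At the insect (a moving observer), f₁ = f₀ · (v − u)/v = 38650 × 334/343 ≈ 37636 Hz.
The reflection then acts as a moving source: f₂ = f₁ · v/(v + u) ≈ 36674 Hz.

36674 Hz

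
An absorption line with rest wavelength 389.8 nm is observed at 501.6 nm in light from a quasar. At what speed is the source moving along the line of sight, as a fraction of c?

λ'/λ₀ = 1.2868 > 1 (redshift), so the source is receding.
λ'/λ₀ = √((1 + β)/(1 − β)) for a receding source ⇒ β = (r² − 1)/(r² + 1) with r = λ'/λ₀.
β = (1.6559 − 1)/(1.6559 + 1) ≈ 0.247.

0.247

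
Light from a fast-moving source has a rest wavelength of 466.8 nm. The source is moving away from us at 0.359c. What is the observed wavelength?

Relativistic Doppler for wavelength: λ' = λ₀ · √((1 + β)/(1 − β)).
λ' = 466.8 × √(1.3590/0.6410) = 466.8 × 1.45606 ≈ 679.7 nm.

679.7 nm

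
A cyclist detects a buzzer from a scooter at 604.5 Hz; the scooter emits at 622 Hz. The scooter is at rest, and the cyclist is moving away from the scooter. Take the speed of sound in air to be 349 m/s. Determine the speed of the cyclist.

9.8 m/s

f' = f · (v − v_o)/v ⇒ v_o = v · |f'/f − 1|.
v_o = 349 × |604.5/622 − 1| = 349 × 0.02814 ≈ 9.8 m/s.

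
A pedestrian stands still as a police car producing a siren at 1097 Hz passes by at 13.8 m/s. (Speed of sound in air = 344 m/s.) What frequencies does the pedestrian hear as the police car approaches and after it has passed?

1143 Hz approaching; 1055 Hz receding

Approaching: f₁ = f · v/(v − v_s) = 1097 × 344/330.2 ≈ 1143 Hz.
Receding: f₂ = f · v/(v + v_s) = 1097 × 344/357.8 ≈ 1055 Hz.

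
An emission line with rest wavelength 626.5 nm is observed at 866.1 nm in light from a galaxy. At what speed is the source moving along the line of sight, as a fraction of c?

0.313c

λ'/λ₀ = 1.3824 > 1 (redshift), so the source is receding.
λ'/λ₀ = √((1 + β)/(1 − β)) for a receding source ⇒ β = (r² − 1)/(r² + 1) with r = λ'/λ₀.
β = (1.9111 − 1)/(1.9111 + 1) ≈ 0.313.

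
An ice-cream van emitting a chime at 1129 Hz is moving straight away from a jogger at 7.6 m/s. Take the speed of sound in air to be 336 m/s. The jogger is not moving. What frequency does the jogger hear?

1104 Hz

Only the source moves, away from the listener, so f' = f · v/(v + v_s).
f' = 1129 × 336/(336 + 7.6) = 1129 × 336/343.6 ≈ 1104 Hz.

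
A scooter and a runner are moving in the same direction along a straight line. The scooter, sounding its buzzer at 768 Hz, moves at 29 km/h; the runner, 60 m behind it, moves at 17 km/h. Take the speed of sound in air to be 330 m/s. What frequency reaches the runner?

760 Hz

29 km/h = 8.056 m/s; 17 km/h = 4.722 m/s.
The runner is behind, so the scooter is moving away from it while the runner is moving toward the scooter.
General Doppler shift: f' = f · (v + v_o)/(v + v_s).
f' = 768 × (330 + 4.722)/(330 + 8.056) = 768 × 334.72/338.06 ≈ 760 Hz.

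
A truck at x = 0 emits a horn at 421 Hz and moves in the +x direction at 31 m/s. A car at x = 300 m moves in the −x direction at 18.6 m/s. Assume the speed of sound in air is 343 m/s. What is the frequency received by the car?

The observer lies on the +x side, so the source is heading toward the observer and the observer is heading toward the source.
With source approaching and observer approaching, f' = f · (v + v_o)/(v − v_s).
f' = 421 × (343 + 18.6)/(343 − 31) = 421 × 361.6/312 ≈ 488 Hz.

488 Hz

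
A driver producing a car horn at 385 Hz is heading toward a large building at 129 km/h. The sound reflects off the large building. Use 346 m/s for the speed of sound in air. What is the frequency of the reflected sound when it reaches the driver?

474 Hz

129 km/h = 35.83 m/s.
The large building receives the sound from a moving source: f₁ = f₀ · v/(v − v_e) = 385 × 346/310.17 ≈ 429 Hz.
On the return leg the driver is a moving observer: f₂ = f₁ · (v + v_e)/v = 429 × 381.83/346 ≈ 474 Hz.
Equivalently f₂ = f₀ · (v + v_e)/(v − v_e).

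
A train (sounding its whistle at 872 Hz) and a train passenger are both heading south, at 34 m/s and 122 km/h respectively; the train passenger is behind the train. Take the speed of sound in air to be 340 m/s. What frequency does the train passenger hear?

872 Hz

122 km/h = 33.89 m/s.
The train passenger is behind, so the train is moving away from it while the train passenger is moving toward the train.
Both move, so f' = f · (v + v_o)/(v + v_s).
f' = 872 × (340 + 33.89)/(340 + 34) = 872 × 373.89/374 ≈ 872 Hz.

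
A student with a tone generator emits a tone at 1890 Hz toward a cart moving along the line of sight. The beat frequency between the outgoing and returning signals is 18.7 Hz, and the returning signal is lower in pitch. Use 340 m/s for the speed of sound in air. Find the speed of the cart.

1.69 m/s

Double Doppler shift off a moving reflector: f₂ = f₀ · (v + u)/(v − u) (u > 0 toward emitter).
Returning signal is lower, so f₂ = f₀ − Δf = 1890 − 18.7 = 1871.3 Hz.
Rearranging, u = v · (f₂ − f₀)/(f₂ + f₀) = 340 × -18.7/3761.3 ≈ -1.69 m/s.
So the cart is moving at 1.69 m/s away from the emitter.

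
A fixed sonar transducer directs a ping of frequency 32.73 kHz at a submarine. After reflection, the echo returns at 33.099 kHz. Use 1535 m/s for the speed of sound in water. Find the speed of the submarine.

Double Doppler shift off a moving reflector: f₂ = f₀ · (v + u)/(v − u) (u > 0 toward emitter).
Rearranging, u = v · (f₂ − f₀)/(f₂ + f₀) = 1535 × 0.369/65.829 ≈ 8.6 m/s.
So the submarine is moving at 8.6 m/s toward the emitter.

8.6 m/s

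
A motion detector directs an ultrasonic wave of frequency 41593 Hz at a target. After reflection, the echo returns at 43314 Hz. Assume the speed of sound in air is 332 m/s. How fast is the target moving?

Double Doppler shift off a moving reflector: f₂ = f₀ · (v + u)/(v − u) (u > 0 toward emitter).
Rearranging, u = v · (f₂ − f₀)/(f₂ + f₀) = 332 × 1721/84907 ≈ 6.7 m/s.
So the target is moving at 6.7 m/s toward the emitter.

6.7 m/s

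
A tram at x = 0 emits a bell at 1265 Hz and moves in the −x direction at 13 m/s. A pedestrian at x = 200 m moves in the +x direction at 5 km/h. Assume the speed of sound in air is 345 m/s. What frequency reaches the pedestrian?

5 km/h = 1.389 m/s.
The observer lies on the +x side, so the source is heading away from the observer and the observer is heading away from the source.
Both move, so f' = f · (v − v_o)/(v + v_s).
f' = 1265 × (345 − 1.389)/(345 + 13) = 1265 × 343.61/358 ≈ 1214 Hz.

1214 Hz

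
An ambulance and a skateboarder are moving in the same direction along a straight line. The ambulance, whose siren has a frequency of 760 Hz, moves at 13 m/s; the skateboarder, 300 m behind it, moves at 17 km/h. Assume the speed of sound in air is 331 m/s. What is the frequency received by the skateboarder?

742 Hz

17 km/h = 4.722 m/s.
The skateboarder is behind, so the ambulance is moving away from it while the skateboarder is moving toward the ambulance.
With source receding and observer approaching, f' = f · (v + v_o)/(v + v_s).
f' = 760 × (331 + 4.722)/(331 + 13) = 760 × 335.72/344 ≈ 742 Hz.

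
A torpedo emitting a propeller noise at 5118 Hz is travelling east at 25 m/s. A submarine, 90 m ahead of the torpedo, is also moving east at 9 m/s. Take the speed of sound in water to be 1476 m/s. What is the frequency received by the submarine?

The submarine is ahead, so the torpedo is moving toward it while the submarine is moving away from the torpedo.
Both move, so f' = f · (v − v_o)/(v − v_s).
f' = 5118 × (1476 − 9)/(1476 − 25) = 5118 × 1467/1451 ≈ 5174 Hz.

5174 Hz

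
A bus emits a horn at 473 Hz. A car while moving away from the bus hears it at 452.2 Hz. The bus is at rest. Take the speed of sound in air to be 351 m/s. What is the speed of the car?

15.4 m/s

f' = f · (v − v_o)/v ⇒ v_o = v · |f'/f − 1|.
v_o = 351 × |452.2/473 − 1| = 351 × 0.04397 ≈ 15.4 m/s.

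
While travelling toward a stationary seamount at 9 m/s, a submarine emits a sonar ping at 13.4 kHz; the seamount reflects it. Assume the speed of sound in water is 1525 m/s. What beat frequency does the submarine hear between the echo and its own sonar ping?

The seamount receives the sound from a moving source: f₁ = f₀ · v/(v − v_e) = 13.4 × 1525/1516 ≈ 13.4796 kHz.
On the return leg the submarine is a moving observer: f₂ = f₁ · (v + v_e)/v = 13.4796 × 1534/1525 ≈ 13.5591 kHz.
Equivalently f₂ = f₀ · (v + v_e)/(v − v_e).
Beat against the emitted tone (with f₀ = 13400 Hz): |f₂ − f₀| = 2v_e·f₀/(v − v_e) = 2 × 9 × 13400/1516 ≈ 159 Hz.

159 Hz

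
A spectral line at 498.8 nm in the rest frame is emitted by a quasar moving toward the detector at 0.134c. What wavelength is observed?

Relativistic Doppler for wavelength: λ' = λ₀ · √((1 − β)/(1 + β)).
λ' = 498.8 × √(0.8660/1.1340) = 498.8 × 0.87388 ≈ 435.9 nm.

435.9 nm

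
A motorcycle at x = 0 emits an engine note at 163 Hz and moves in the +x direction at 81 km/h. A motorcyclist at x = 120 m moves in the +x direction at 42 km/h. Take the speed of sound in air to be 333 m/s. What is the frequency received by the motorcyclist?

81 km/h = 22.5 m/s; 42 km/h = 11.67 m/s.
The observer lies on the +x side, so the source is heading toward the observer and the observer is heading away from the source.
With source approaching and observer receding, f' = f · (v − v_o)/(v − v_s).
f' = 163 × (333 − 11.67)/(333 − 22.5) = 163 × 321.33/310.5 ≈ 169 Hz.

169 Hz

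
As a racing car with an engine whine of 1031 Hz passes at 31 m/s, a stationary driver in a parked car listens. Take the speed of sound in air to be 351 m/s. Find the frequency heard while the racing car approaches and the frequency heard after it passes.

1131 Hz approaching; 947 Hz receding

Approaching: f₁ = f · v/(v − v_s) = 1031 × 351/320 ≈ 1131 Hz.
Receding: f₂ = f · v/(v + v_s) = 1031 × 351/382 ≈ 947 Hz.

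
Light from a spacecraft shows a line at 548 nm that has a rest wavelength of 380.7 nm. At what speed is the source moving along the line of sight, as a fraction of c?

λ'/λ₀ = 1.4395 > 1 (redshift), so the source is receding.
λ'/λ₀ = √((1 + β)/(1 − β)) for a receding source ⇒ β = (r² − 1)/(r² + 1) with r = λ'/λ₀.
β = (2.0720 − 1)/(2.0720 + 1) ≈ 0.349.

0.349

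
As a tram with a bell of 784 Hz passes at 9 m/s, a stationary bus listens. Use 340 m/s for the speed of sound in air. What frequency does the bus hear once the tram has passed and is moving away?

764 Hz

Receding: f₂ = f · v/(v + v_s) = 784 × 340/349 ≈ 764 Hz.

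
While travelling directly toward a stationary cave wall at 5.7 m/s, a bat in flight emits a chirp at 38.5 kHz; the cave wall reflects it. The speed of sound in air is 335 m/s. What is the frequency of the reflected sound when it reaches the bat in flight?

39.8 kHz

The cave wall receives the sound from a moving source: f₁ = f₀ · v/(v − v_e) = 38.5 × 335/329.3 ≈ 39.2 kHz.
On the return leg the bat in flight is a moving observer: f₂ = f₁ · (v + v_e)/v = 39.2 × 340.7/335 ≈ 39.8 kHz.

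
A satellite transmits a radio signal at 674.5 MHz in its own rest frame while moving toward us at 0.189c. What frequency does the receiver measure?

Relativistic Doppler for frequency: f' = f₀ · √((1 + β)/(1 − β)).
f' = 674.5 × √(1.1890/0.8110) = 674.5 × 1.21082 ≈ 816.7 MHz.

816.7 MHz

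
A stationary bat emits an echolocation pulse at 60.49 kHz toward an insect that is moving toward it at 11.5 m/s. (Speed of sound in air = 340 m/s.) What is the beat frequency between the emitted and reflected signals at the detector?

4235 Hz

At the insect (a moving observer), f₁ = f₀ · (v + u)/v = 60.49 × 351.5/340 ≈ 62.54 kHz.
On reflection it acts as a source moving toward the stationary detector: f₂ = f₁ · v/(v − u) = 62.54 × 340/328.5 ≈ 64.73 kHz.
Beat frequency (with f₀ = 60490 Hz): |f₂ − f₀| = 2u·f₀/(v − u) = 2 × 11.5 × 60490/328.5 ≈ 4235 Hz.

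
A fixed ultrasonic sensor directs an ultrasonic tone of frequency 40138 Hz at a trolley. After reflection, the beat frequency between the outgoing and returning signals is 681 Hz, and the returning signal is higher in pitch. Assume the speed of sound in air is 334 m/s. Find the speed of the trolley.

2.81 m/s

Double Doppler shift off a moving reflector: f₂ = f₀ · (v + u)/(v − u) (u > 0 toward emitter).
Returning signal is higher, so f₂ = f₀ + Δf = 40138 + 681 = 40819 Hz.
Rearranging, u = v · (f₂ − f₀)/(f₂ + f₀) = 334 × 681/80957 ≈ 2.81 m/s.
So the trolley is moving at 2.81 m/s toward the emitter.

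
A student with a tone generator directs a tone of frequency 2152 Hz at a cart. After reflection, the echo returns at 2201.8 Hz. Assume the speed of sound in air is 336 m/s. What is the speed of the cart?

3.8 m/s

Double Doppler shift off a moving reflector: f₂ = f₀ · (v + u)/(v − u) (u > 0 toward emitter).
Rearranging, u = v · (f₂ − f₀)/(f₂ + f₀) = 336 × 49.8/4353.8 ≈ 3.8 m/s.
So the cart is moving at 3.8 m/s toward the emitter.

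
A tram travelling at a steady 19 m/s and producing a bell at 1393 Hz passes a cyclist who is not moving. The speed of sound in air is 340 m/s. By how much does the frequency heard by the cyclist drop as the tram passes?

156 Hz

Approaching: f₁ = f · v/(v − v_s) = 1393 × 340/321 ≈ 1475 Hz.
Receding: f₂ = f · v/(v + v_s) = 1393 × 340/359 ≈ 1319 Hz.
Drop: f₁ − f₂ = 2f·v·v_s/(v² − v_s²) = 2 × 1393 × 340 × 19/(340² − 19²) ≈ 156 Hz.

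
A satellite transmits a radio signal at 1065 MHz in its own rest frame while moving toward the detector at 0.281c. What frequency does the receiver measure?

Relativistic Doppler for frequency: f' = f₀ · √((1 + β)/(1 − β)).
f' = 1065 × √(1.2810/0.7190) = 1065 × 1.33478 ≈ 1421.5 MHz.

1421.5 MHz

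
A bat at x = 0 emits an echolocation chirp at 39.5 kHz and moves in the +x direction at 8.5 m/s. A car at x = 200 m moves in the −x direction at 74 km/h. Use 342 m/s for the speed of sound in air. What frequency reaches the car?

42.9 kHz

74 km/h = 20.56 m/s.
The observer lies on the +x side, so the source is heading toward the observer and the observer is heading toward the source.
Both move, so f' = f · (v + v_o)/(v − v_s).
f' = 39.5 × (342 + 20.56)/(342 − 8.5) = 39.5 × 362.56/333.5 ≈ 42.9 kHz.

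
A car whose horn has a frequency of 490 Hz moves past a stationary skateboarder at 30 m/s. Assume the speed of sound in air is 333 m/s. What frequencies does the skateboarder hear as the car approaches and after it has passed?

539 Hz approaching; 450 Hz receding

Approaching: f₁ = f · v/(v − v_s) = 490 × 333/303 ≈ 539 Hz.
Receding: f₂ = f · v/(v + v_s) = 490 × 333/363 ≈ 450 Hz.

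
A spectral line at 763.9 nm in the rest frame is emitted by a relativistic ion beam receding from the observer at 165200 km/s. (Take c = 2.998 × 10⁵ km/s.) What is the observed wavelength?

β = v/c = 165200/299800 = 0.5510.
Relativistic Doppler for wavelength: λ' = λ₀ · √((1 + β)/(1 − β)).
λ' = 763.9 × √(1.5510/0.4490) = 763.9 × 1.85868 ≈ 1419.8 nm.

1419.8 nm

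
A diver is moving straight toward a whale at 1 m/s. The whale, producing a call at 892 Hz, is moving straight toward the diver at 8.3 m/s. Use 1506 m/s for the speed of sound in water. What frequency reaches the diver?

General Doppler shift: f' = f · (v + v_o)/(v − v_s).
f' = 892 × (1506 + 1)/(1506 − 8.3) = 892 × 1507/1497.7 ≈ 898 Hz.

898 Hz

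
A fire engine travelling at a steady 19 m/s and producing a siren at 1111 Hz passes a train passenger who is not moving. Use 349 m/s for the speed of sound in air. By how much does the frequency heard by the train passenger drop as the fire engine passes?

Approaching: f₁ = f · v/(v − v_s) = 1111 × 349/330 ≈ 1175 Hz.
Receding: f₂ = f · v/(v + v_s) = 1111 × 349/368 ≈ 1054 Hz.
Drop: f₁ − f₂ = 2f·v·v_s/(v² − v_s²) = 2 × 1111 × 349 × 19/(349² − 19²) ≈ 121 Hz.

121 Hz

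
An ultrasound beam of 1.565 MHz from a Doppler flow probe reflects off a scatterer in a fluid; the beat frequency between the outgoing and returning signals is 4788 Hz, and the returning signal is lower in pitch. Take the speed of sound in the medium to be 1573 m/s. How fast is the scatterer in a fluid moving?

2.41 m/s

Double Doppler shift off a moving reflector: f₂ = f₀ · (v + u)/(v − u) (u > 0 toward emitter).
Returning signal is lower, so f₂ = f₀ − Δf = 1565000 − 4788 = 1560212 Hz.
Rearranging, u = v · (f₂ − f₀)/(f₂ + f₀) = 1573 × -4788/3125212 ≈ -2.41 m/s.
So the scatterer in a fluid is moving at 2.41 m/s away from the emitter.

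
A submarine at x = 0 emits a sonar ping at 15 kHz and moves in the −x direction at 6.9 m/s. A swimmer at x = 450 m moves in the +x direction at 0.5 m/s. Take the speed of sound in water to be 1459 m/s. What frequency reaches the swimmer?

The observer lies on the +x side, so the source is heading away from the observer and the observer is heading away from the source.
General Doppler shift: f' = f · (v − v_o)/(v + v_s).
f' = 15 × (1459 − 0.5)/(1459 + 6.9) = 15 × 1458.5/1465.9 ≈ 14.92 kHz.

14.92 kHz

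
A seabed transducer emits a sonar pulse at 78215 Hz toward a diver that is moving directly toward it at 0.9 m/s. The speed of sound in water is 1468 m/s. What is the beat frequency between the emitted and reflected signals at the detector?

96 Hz

The diver first receives the wave as a moving observer: f₁ = f₀ · (v + u)/v = 78215 × (1468 + 0.9)/1468 ≈ 78263.0 Hz.
The reflection then acts as a moving source: f₂ = f₁ · v/(v − u) ≈ 78311.0 Hz.
Equivalently f₂ = f₀ · (v + u)/(v − u).
Beat frequency: |f₂ − f₀| = 2u·f₀/(v − u) = 2 × 0.9 × 78215/1467.1 ≈ 96 Hz.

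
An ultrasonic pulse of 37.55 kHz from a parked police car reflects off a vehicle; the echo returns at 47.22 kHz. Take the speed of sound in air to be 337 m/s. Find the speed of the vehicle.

38 m/s

Double Doppler shift off a moving reflector: f₂ = f₀ · (v + u)/(v − u) (u > 0 toward emitter).
Rearranging, u = v · (f₂ − f₀)/(f₂ + f₀) = 337 × 9.67/84.77 ≈ 38 m/s.
So the vehicle is moving at 38 m/s toward the emitter.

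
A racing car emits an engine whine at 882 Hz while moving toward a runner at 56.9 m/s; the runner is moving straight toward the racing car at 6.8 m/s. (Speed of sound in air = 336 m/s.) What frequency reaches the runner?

Both move, so f' = f · (v + v_o)/(v − v_s).
f' = 882 × (336 + 6.8)/(336 − 56.9) = 882 × 342.8/279.1 ≈ 1083 Hz.

1083 Hz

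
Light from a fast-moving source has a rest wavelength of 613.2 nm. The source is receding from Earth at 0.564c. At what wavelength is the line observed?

Relativistic Doppler for wavelength: λ' = λ₀ · √((1 + β)/(1 − β)).
λ' = 613.2 × √(1.5640/0.4360) = 613.2 × 1.89398 ≈ 1161.4 nm.

1161.4 nm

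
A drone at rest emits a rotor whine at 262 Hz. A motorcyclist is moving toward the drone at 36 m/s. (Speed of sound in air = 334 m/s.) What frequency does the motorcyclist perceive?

Only the observer moves, toward the source, so f' = f · (v + v_o)/v.
f' = 262 × (334 + 36)/334 = 262 × 370/334 ≈ 290 Hz.

290 Hz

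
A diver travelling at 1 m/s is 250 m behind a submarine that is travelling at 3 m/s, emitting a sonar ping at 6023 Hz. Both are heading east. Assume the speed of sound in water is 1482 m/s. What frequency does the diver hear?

The diver is behind, so the submarine is moving away from it while the diver is moving toward the submarine.
With source receding and observer approaching, f' = f · (v + v_o)/(v + v_s).
f' = 6023 × (1482 + 1)/(1482 + 3) = 6023 × 1483/1485 ≈ 6015 Hz.

6015 Hz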